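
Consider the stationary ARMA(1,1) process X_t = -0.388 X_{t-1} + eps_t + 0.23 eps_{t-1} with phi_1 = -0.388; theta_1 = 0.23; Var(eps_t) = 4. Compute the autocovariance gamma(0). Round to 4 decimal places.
\gamma(0) = 4.1176

Multiply the model equation by X_{t-k} and take expectations. With theta_0 = psi_0 = 1 and psi_j the MA(infinity) weights, this gives
  gamma(k) - sum_i phi_i gamma(k-i) = c_k,
  c_k = sigma^2 * sum_{j=k..q} theta_j psi_{j-k}   (c_k = 0 for k > q),
using gamma(-m) = gamma(m).
psi-weights needed (psi_j = theta_j + sum_i phi_i psi_{j-i}):
  psi_1 = theta_1 + phi_1 = 0.23 + (-0.388) = -0.158
Right-hand sides:
  c_0 = sigma^2 (1 + theta_1 psi_1) = 4 * (1 + (0.23)(-0.158)) = 4 * 0.96366 = 3.85464
  c_1 = sigma^2 theta_1 = 4 * (0.23) = 0.92
  c_2 = 0
Equations for k = 0 and k = 1 (AR order 1):
  gamma(0) = phi_1 gamma(1) + c_0
  gamma(1) = phi_1 gamma(0) + c_1
Substituting the second into the first: gamma(0) (1 - phi_1^2) = c_0 + phi_1 c_1, so
  gamma(0) = (c_0 + phi_1 c_1) / (1 - phi_1^2) = (3.85464 + (-0.388)(0.92)) / (1 - (-0.388)^2) = 3.49768 / 0.849456 = 4.117553.
Therefore gamma(0) = 4.1176 (to 4 decimal places).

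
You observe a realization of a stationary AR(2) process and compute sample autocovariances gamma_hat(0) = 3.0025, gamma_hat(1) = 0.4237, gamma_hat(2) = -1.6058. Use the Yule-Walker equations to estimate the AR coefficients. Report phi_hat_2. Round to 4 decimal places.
\hat\phi_{2} = -0.5660

The Yule-Walker equations for an AR(p) process read, in matrix form,
  Gamma_p phi = r_p,   with   (Gamma_p)_{ij} = gamma(|i - j|),
                       (r_p)_i = gamma(i),   i,j = 1..p.
Substitute the sample gammas (Toeplitz matrix and right-hand side of size 2):
  Gamma_p = [[3.0025, 0.4237], [0.4237, 3.0025]]
  r_p     = [0.4237, -1.6058]
Written out:
  3.0025 phi_1 + 0.4237 phi_2 = 0.4237
  0.4237 phi_1 + 3.0025 phi_2 = -1.6058
Solve by Cramer's rule:
  det = gamma(0)^2 - gamma(1)^2 = (3.0025)^2 - (0.4237)^2 = 9.01500625 - 0.17952169 = 8.83548456
  phi_hat_1 = [gamma(1) gamma(0) - gamma(1) gamma(2)] / det = [(0.4237)(3.0025) - (0.4237)(-1.6058)] / 8.83548456 = 1.95253671 / 8.83548456 = 0.221
  phi_hat_2 = [gamma(0) gamma(2) - gamma(1)^2] / det = [(3.0025)(-1.6058) - (0.4237)^2] / 8.83548456 = -5.00093619 / 8.83548456 = -0.566
So phi_hat = [0.2210, -0.5660].
Therefore phi_hat_2 = -0.5660.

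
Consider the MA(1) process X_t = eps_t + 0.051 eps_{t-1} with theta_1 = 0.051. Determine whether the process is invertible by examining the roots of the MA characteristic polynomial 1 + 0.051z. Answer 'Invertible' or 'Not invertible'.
\text{Invertible}

The MA(q) characteristic polynomial is P(z) = 1 + 0.051z.
Invertibility requires all roots to lie outside the unit circle, i.e. |z| > 1 for every root.
This is linear in z: 1 + (0.051) z = 0  =>  z = -1/(0.051) = -19.607843,  |z| = 19.607843.
Moduli of all roots: 19.6078.
All moduli strictly greater than 1? Yes.
Verdict: Invertible.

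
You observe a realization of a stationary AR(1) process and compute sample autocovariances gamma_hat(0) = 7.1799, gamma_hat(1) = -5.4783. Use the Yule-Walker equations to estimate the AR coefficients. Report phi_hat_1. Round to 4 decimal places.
\hat\phi_{1} = -0.7630

The Yule-Walker equations for an AR(p) process read, in matrix form,
  Gamma_p phi = r_p,   with   (Gamma_p)_{ij} = gamma(|i - j|),
                       (r_p)_i = gamma(i),   i,j = 1..p.
Substitute the sample gammas (Toeplitz matrix and right-hand side of size 1):
  Gamma_p = [[7.1799]]
  r_p     = [-5.4783]
With p = 1 this is the single equation gamma(0) phi_1 = gamma(1):
  phi_hat_1 = gamma(1) / gamma(0) = -5.4783 / 7.1799 = -0.7630.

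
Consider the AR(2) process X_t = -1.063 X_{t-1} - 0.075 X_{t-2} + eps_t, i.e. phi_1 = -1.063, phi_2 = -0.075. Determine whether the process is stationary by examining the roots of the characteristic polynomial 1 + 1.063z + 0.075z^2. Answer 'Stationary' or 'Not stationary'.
\text{Stationary}

The AR(p) characteristic polynomial is P(z) = 1 + 1.063z + 0.075z^2.
Stationarity requires all roots to lie outside the unit circle, i.e. |z| > 1 for every root.
Set 1 + (1.063) z + (0.075) z^2 = 0, i.e. a z^2 + b z + c = 0 with a = 0.075, b = 1.063, c = 1.
Discriminant D = b^2 - 4ac = (1.063)^2 - 4*(0.075)*1 = 1.129969 - (0.3) = 0.829969.
D >= 0, so the roots are real: z = (-b +/- sqrt(D)) / (2a) = (-1.063 +/- 0.911026) / (0.15).
  z_1 = (-1.063 + 0.911026) / (0.15) = -1.0132,   |z_1| = 1.0132.
  z_2 = (-1.063 - 0.911026) / (0.15) = -13.1602,   |z_2| = 13.1602.
Moduli of all roots: 1.0132, 13.1602.
All moduli strictly greater than 1? Yes.
Verdict: Stationary.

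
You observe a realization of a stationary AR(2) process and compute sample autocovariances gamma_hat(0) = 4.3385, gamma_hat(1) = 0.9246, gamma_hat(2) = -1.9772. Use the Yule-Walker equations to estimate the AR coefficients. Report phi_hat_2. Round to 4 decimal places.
\hat\phi_{2} = -0.5250

The Yule-Walker equations for an AR(p) process read, in matrix form,
  Gamma_p phi = r_p,   with   (Gamma_p)_{ij} = gamma(|i - j|),
                       (r_p)_i = gamma(i),   i,j = 1..p.
Substitute the sample gammas (Toeplitz matrix and right-hand side of size 2):
  Gamma_p = [[4.3385, 0.9246], [0.9246, 4.3385]]
  r_p     = [0.9246, -1.9772]
Written out:
  4.3385 phi_1 + 0.9246 phi_2 = 0.9246
  0.9246 phi_1 + 4.3385 phi_2 = -1.9772
Solve by Cramer's rule:
  det = gamma(0)^2 - gamma(1)^2 = (4.3385)^2 - (0.9246)^2 = 18.82258225 - 0.85488516 = 17.96769709
  phi_hat_1 = [gamma(1) gamma(0) - gamma(1) gamma(2)] / det = [(0.9246)(4.3385) - (0.9246)(-1.9772)] / 17.96769709 = 5.83949622 / 17.96769709 = 0.325
  phi_hat_2 = [gamma(0) gamma(2) - gamma(1)^2] / det = [(4.3385)(-1.9772) - (0.9246)^2] / 17.96769709 = -9.43296736 / 17.96769709 = -0.525
So phi_hat = [0.3250, -0.5250].
Therefore phi_hat_2 = -0.5250.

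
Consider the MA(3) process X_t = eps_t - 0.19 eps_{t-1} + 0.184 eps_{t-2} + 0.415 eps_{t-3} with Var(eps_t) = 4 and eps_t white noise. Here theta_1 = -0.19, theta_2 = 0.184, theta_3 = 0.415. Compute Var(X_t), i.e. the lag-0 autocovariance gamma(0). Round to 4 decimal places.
\gamma(0) = 4.9687

For an MA(q) process X_t = eps_t + sum_i theta_i eps_{t-i} with
Var(eps_t) = sigma^2, the variance is
  gamma(0) = sigma^2 * (1 + sum_i theta_i^2).
  sum_i theta_i^2 = (-0.19)^2 + (0.184)^2 + (0.415)^2 = 0.0361 + 0.033856 + 0.172225 = 0.242181.
  gamma(0) = 4 * (1 + 0.242181) = 4 * 1.242181 = 4.968724, which rounds to 4.9687.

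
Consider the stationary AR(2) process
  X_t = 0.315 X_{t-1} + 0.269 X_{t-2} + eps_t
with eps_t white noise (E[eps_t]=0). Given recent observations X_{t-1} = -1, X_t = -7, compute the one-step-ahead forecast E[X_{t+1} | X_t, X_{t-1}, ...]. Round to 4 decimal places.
E[X_{t+1} \mid \mathcal F_t] = -2.4740

For an AR(p) model X_t = c + sum_i phi_i X_{t-i} + eps_t, the
one-step-ahead conditional mean is
  E[X_{t+1} | X_t, ...] = c + sum_i phi_i X_{t+1-i}.
Substitute known values:
  E[X_{t+1} | ...] = (0.315) * (-7) + (0.269) * (-1)
                   = -2.4740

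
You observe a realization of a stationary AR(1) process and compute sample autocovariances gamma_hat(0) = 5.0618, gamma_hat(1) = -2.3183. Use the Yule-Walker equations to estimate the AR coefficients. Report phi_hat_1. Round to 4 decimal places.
\hat\phi_{1} = -0.4580

The Yule-Walker equations for an AR(p) process read, in matrix form,
  Gamma_p phi = r_p,   with   (Gamma_p)_{ij} = gamma(|i - j|),
                       (r_p)_i = gamma(i),   i,j = 1..p.
Substitute the sample gammas (Toeplitz matrix and right-hand side of size 1):
  Gamma_p = [[5.0618]]
  r_p     = [-2.3183]
With p = 1 this is the single equation gamma(0) phi_1 = gamma(1):
  phi_hat_1 = gamma(1) / gamma(0) = -2.3183 / 5.0618 = -0.4580.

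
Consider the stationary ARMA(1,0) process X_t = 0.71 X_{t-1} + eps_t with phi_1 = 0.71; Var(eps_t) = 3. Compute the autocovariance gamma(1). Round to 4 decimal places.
\gamma(1) = 4.2952

Multiply the model equation by X_{t-k} and take expectations. With theta_0 = psi_0 = 1 and psi_j the MA(infinity) weights, this gives
  gamma(k) - sum_i phi_i gamma(k-i) = c_k,
  c_k = sigma^2 * sum_{j=k..q} theta_j psi_{j-k}   (c_k = 0 for k > q),
using gamma(-m) = gamma(m).
Pure AR (q = 0): c_0 = sigma^2 = 3, c_k = 0 for k >= 1.
Equations for k = 0 and k = 1 (AR order 1):
  gamma(0) = phi_1 gamma(1) + c_0
  gamma(1) = phi_1 gamma(0) + c_1
Substituting the second into the first: gamma(0) (1 - phi_1^2) = c_0 + phi_1 c_1, so
  gamma(0) = c_0 / (1 - phi_1^2) = 3 / (1 - (0.71)^2) = 3 / 0.4959 = 6.049607.
  gamma(1) = phi_1 gamma(0) = (0.71)(6.049607) = 4.295221.
Therefore gamma(1) = 4.2952 (to 4 decimal places).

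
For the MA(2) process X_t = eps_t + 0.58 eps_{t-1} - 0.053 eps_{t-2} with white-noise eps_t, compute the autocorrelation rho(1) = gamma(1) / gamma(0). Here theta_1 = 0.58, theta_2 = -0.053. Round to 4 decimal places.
\rho(1) = 0.4101

For an MA(q) process with theta_0 = 1, the autocovariance is
  gamma(k) = sigma^2 * sum_{i=0..q-k} theta_i * theta_{i+k},
and rho(k) = gamma(k) / gamma(0). Sigma^2 cancels.
  numerator   = (1)*(0.58) + (0.58)*(-0.053) = 0.54926.
  denominator = (1)^2 + (0.58)^2 + (-0.053)^2 = 1.339209.
  rho(1) = 0.54926 / 1.339209 = 0.4101.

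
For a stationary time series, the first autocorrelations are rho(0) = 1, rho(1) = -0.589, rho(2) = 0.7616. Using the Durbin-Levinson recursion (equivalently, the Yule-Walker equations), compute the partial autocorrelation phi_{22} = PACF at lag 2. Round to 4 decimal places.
\phi_{22} = 0.6350

The PACF at lag k is phi_{kk}, the last component of the solution
to the Yule-Walker system G_k phi = r_k where
  (G_k)_{ij} = rho(|i - j|), (r_k)_i = rho(i), i,j = 1..k.
Equivalently, Durbin-Levinson gives phi_{kk} iteratively:
  phi_{11} = rho(1)
  phi_{kk} = [rho(k) - sum_{j=1..k-1} phi_{k-1,j} rho(k-j)]
            / [1 - sum_{j=1..k-1} phi_{k-1,j} rho(j)],
  phi_{k,j} = phi_{k-1,j} - phi_{kk} phi_{k-1,k-j},  j = 1..k-1.
Step k = 1:
  phi_11 = rho(1) = -0.589.
Step k = 2:
  phi_22 = [rho(2) - phi_11 rho(1)] / [1 - phi_11 rho(1)] = [0.7616 - (-0.589)(-0.589)] / [1 - (-0.589)(-0.589)]
         = 0.414679 / 0.653079 = 0.635.
Therefore phi_{22} = 0.6350.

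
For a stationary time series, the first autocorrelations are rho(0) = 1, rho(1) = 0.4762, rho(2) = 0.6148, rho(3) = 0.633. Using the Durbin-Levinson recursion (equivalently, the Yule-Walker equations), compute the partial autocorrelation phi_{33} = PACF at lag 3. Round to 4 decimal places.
\phi_{33} = 0.4290

The PACF at lag k is phi_{kk}, the last component of the solution
to the Yule-Walker system G_k phi = r_k where
  (G_k)_{ij} = rho(|i - j|), (r_k)_i = rho(i), i,j = 1..k.
Equivalently, Durbin-Levinson gives phi_{kk} iteratively:
  phi_{11} = rho(1)
  phi_{kk} = [rho(k) - sum_{j=1..k-1} phi_{k-1,j} rho(k-j)]
            / [1 - sum_{j=1..k-1} phi_{k-1,j} rho(j)],
  phi_{k,j} = phi_{k-1,j} - phi_{kk} phi_{k-1,k-j},  j = 1..k-1.
Step k = 1:
  phi_11 = rho(1) = 0.4762.
Step k = 2:
  phi_22 = [rho(2) - phi_11 rho(1)] / [1 - phi_11 rho(1)] = [0.6148 - (0.4762)(0.4762)] / [1 - (0.4762)(0.4762)]
         = 0.38803356 / 0.77323356 = 0.501832.
  Update: phi_21 = phi_11 - phi_22 phi_11 = 0.4762 - (0.501832)(0.4762) = 0.237227.
Step k = 3:
  phi_33 = [rho(3) - phi_21 rho(2) - phi_22 rho(1)] / [1 - phi_21 rho(1) - phi_22 rho(2)]
    numerator   = 0.633 - (0.237227)(0.6148) - (0.501832)(0.4762) = 0.24818002
    denominator = 1 - (0.237227)(0.4762) - (0.501832)(0.6148) = 0.57850579
  phi_33 = 0.24818002 / 0.57850579 = 0.429.
Therefore phi_{33} = 0.4290.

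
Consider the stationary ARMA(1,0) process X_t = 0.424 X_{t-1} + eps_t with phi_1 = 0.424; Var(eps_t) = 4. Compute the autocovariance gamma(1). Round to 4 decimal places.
\gamma(1) = 2.0677

Multiply the model equation by X_{t-k} and take expectations. With theta_0 = psi_0 = 1 and psi_j the MA(infinity) weights, this gives
  gamma(k) - sum_i phi_i gamma(k-i) = c_k,
  c_k = sigma^2 * sum_{j=k..q} theta_j psi_{j-k}   (c_k = 0 for k > q),
using gamma(-m) = gamma(m).
Pure AR (q = 0): c_0 = sigma^2 = 4, c_k = 0 for k >= 1.
Equations for k = 0 and k = 1 (AR order 1):
  gamma(0) = phi_1 gamma(1) + c_0
  gamma(1) = phi_1 gamma(0) + c_1
Substituting the second into the first: gamma(0) (1 - phi_1^2) = c_0 + phi_1 c_1, so
  gamma(0) = c_0 / (1 - phi_1^2) = 4 / (1 - (0.424)^2) = 4 / 0.820224 = 4.876717.
  gamma(1) = phi_1 gamma(0) = (0.424)(4.876717) = 2.067728.
Therefore gamma(1) = 2.0677 (to 4 decimal places).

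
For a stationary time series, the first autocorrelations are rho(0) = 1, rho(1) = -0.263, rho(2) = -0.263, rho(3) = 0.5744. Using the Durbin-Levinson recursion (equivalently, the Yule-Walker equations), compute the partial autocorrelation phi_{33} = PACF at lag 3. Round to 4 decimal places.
\phi_{33} = 0.4761

The PACF at lag k is phi_{kk}, the last component of the solution
to the Yule-Walker system G_k phi = r_k where
  (G_k)_{ij} = rho(|i - j|), (r_k)_i = rho(i), i,j = 1..k.
Equivalently, Durbin-Levinson gives phi_{kk} iteratively:
  phi_{11} = rho(1)
  phi_{kk} = [rho(k) - sum_{j=1..k-1} phi_{k-1,j} rho(k-j)]
            / [1 - sum_{j=1..k-1} phi_{k-1,j} rho(j)],
  phi_{k,j} = phi_{k-1,j} - phi_{kk} phi_{k-1,k-j},  j = 1..k-1.
Step k = 1:
  phi_11 = rho(1) = -0.263.
Step k = 2:
  phi_22 = [rho(2) - phi_11 rho(1)] / [1 - phi_11 rho(1)] = [-0.263 - (-0.263)(-0.263)] / [1 - (-0.263)(-0.263)]
         = -0.332169 / 0.930831 = -0.356852.
  Update: phi_21 = phi_11 - phi_22 phi_11 = -0.263 - (-0.356852)(-0.263) = -0.356852.
Step k = 3:
  phi_33 = [rho(3) - phi_21 rho(2) - phi_22 rho(1)] / [1 - phi_21 rho(1) - phi_22 rho(2)]
    numerator   = 0.5744 - (-0.356852)(-0.263) - (-0.356852)(-0.263) = 0.38669579
    denominator = 1 - (-0.356852)(-0.263) - (-0.356852)(-0.263) = 0.81229579
  phi_33 = 0.38669579 / 0.81229579 = 0.4761.
Therefore phi_{33} = 0.4761.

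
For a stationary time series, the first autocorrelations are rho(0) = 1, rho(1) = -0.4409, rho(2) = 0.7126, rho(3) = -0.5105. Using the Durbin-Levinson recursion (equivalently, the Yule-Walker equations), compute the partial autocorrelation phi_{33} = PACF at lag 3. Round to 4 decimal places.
\phi_{33} = -0.2431

The PACF at lag k is phi_{kk}, the last component of the solution
to the Yule-Walker system G_k phi = r_k where
  (G_k)_{ij} = rho(|i - j|), (r_k)_i = rho(i), i,j = 1..k.
Equivalently, Durbin-Levinson gives phi_{kk} iteratively:
  phi_{11} = rho(1)
  phi_{kk} = [rho(k) - sum_{j=1..k-1} phi_{k-1,j} rho(k-j)]
            / [1 - sum_{j=1..k-1} phi_{k-1,j} rho(j)],
  phi_{k,j} = phi_{k-1,j} - phi_{kk} phi_{k-1,k-j},  j = 1..k-1.
Step k = 1:
  phi_11 = rho(1) = -0.4409.
Step k = 2:
  phi_22 = [rho(2) - phi_11 rho(1)] / [1 - phi_11 rho(1)] = [0.7126 - (-0.4409)(-0.4409)] / [1 - (-0.4409)(-0.4409)]
         = 0.51820719 / 0.80560719 = 0.64325.
  Update: phi_21 = phi_11 - phi_22 phi_11 = -0.4409 - (0.64325)(-0.4409) = -0.157291.
Step k = 3:
  phi_33 = [rho(3) - phi_21 rho(2) - phi_22 rho(1)] / [1 - phi_21 rho(1) - phi_22 rho(2)]
    numerator   = -0.5105 - (-0.157291)(0.7126) - (0.64325)(-0.4409) = -0.1148054
    denominator = 1 - (-0.157291)(-0.4409) - (0.64325)(0.7126) = 0.47227018
  phi_33 = -0.1148054 / 0.47227018 = -0.2431.
Therefore phi_{33} = -0.2431.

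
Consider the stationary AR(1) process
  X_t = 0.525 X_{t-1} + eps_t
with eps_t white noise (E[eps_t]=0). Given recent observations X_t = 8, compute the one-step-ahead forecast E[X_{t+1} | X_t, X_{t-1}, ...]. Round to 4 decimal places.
E[X_{t+1} \mid \mathcal F_t] = 4.2000

For an AR(p) model X_t = c + sum_i phi_i X_{t-i} + eps_t, the
one-step-ahead conditional mean is
  E[X_{t+1} | X_t, ...] = c + sum_i phi_i X_{t+1-i}.
Substitute known values:
  E[X_{t+1} | ...] = (0.525) * (8)
                   = 4.2000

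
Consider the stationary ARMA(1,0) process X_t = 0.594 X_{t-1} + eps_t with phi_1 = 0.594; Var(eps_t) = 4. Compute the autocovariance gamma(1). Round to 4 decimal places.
\gamma(1) = 3.6714

Multiply the model equation by X_{t-k} and take expectations. With theta_0 = psi_0 = 1 and psi_j the MA(infinity) weights, this gives
  gamma(k) - sum_i phi_i gamma(k-i) = c_k,
  c_k = sigma^2 * sum_{j=k..q} theta_j psi_{j-k}   (c_k = 0 for k > q),
using gamma(-m) = gamma(m).
Pure AR (q = 0): c_0 = sigma^2 = 4, c_k = 0 for k >= 1.
Equations for k = 0 and k = 1 (AR order 1):
  gamma(0) = phi_1 gamma(1) + c_0
  gamma(1) = phi_1 gamma(0) + c_1
Substituting the second into the first: gamma(0) (1 - phi_1^2) = c_0 + phi_1 c_1, so
  gamma(0) = c_0 / (1 - phi_1^2) = 4 / (1 - (0.594)^2) = 4 / 0.647164 = 6.180814.
  gamma(1) = phi_1 gamma(0) = (0.594)(6.180814) = 3.671403.
Therefore gamma(1) = 3.6714 (to 4 decimal places).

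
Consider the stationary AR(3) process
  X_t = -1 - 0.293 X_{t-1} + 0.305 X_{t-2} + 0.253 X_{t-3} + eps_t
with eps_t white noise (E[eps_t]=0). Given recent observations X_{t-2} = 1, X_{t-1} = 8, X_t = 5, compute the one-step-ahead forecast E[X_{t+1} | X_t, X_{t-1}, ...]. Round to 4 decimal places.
E[X_{t+1} \mid \mathcal F_t] = 0.2280

For an AR(p) model X_t = c + sum_i phi_i X_{t-i} + eps_t, the
one-step-ahead conditional mean is
  E[X_{t+1} | X_t, ...] = c + sum_i phi_i X_{t+1-i}.
Substitute known values:
  E[X_{t+1} | ...] = -1 + (-0.293) * (5) + (0.305) * (8) + (0.253) * (1)
                   = 0.2280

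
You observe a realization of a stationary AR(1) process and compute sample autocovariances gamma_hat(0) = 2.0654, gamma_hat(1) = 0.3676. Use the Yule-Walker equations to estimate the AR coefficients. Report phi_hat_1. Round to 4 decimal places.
\hat\phi_{1} = 0.1780

The Yule-Walker equations for an AR(p) process read, in matrix form,
  Gamma_p phi = r_p,   with   (Gamma_p)_{ij} = gamma(|i - j|),
                       (r_p)_i = gamma(i),   i,j = 1..p.
Substitute the sample gammas (Toeplitz matrix and right-hand side of size 1):
  Gamma_p = [[2.0654]]
  r_p     = [0.3676]
With p = 1 this is the single equation gamma(0) phi_1 = gamma(1):
  phi_hat_1 = gamma(1) / gamma(0) = 0.3676 / 2.0654 = 0.1780.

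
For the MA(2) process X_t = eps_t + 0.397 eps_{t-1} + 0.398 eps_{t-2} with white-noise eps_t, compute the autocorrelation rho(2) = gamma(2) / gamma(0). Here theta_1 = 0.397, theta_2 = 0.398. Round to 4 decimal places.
\rho(2) = 0.3024

For an MA(q) process with theta_0 = 1, the autocovariance is
  gamma(k) = sigma^2 * sum_{i=0..q-k} theta_i * theta_{i+k},
and rho(k) = gamma(k) / gamma(0). Sigma^2 cancels.
  numerator   = (1)*(0.398) = 0.398.
  denominator = (1)^2 + (0.397)^2 + (0.398)^2 = 1.316013.
  rho(2) = 0.398 / 1.316013 = 0.3024.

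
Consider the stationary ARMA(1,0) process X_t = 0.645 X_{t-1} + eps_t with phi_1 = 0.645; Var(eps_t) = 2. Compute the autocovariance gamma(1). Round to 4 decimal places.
\gamma(1) = 2.2090

Multiply the model equation by X_{t-k} and take expectations. With theta_0 = psi_0 = 1 and psi_j the MA(infinity) weights, this gives
  gamma(k) - sum_i phi_i gamma(k-i) = c_k,
  c_k = sigma^2 * sum_{j=k..q} theta_j psi_{j-k}   (c_k = 0 for k > q),
using gamma(-m) = gamma(m).
Pure AR (q = 0): c_0 = sigma^2 = 2, c_k = 0 for k >= 1.
Equations for k = 0 and k = 1 (AR order 1):
  gamma(0) = phi_1 gamma(1) + c_0
  gamma(1) = phi_1 gamma(0) + c_1
Substituting the second into the first: gamma(0) (1 - phi_1^2) = c_0 + phi_1 c_1, so
  gamma(0) = c_0 / (1 - phi_1^2) = 2 / (1 - (0.645)^2) = 2 / 0.583975 = 3.424804.
  gamma(1) = phi_1 gamma(0) = (0.645)(3.424804) = 2.208999.
Therefore gamma(1) = 2.2090 (to 4 decimal places).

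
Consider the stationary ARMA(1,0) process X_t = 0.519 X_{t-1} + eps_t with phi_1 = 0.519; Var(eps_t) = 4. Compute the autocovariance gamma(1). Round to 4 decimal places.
\gamma(1) = 2.8413

Multiply the model equation by X_{t-k} and take expectations. With theta_0 = psi_0 = 1 and psi_j the MA(infinity) weights, this gives
  gamma(k) - sum_i phi_i gamma(k-i) = c_k,
  c_k = sigma^2 * sum_{j=k..q} theta_j psi_{j-k}   (c_k = 0 for k > q),
using gamma(-m) = gamma(m).
Pure AR (q = 0): c_0 = sigma^2 = 4, c_k = 0 for k >= 1.
Equations for k = 0 and k = 1 (AR order 1):
  gamma(0) = phi_1 gamma(1) + c_0
  gamma(1) = phi_1 gamma(0) + c_1
Substituting the second into the first: gamma(0) (1 - phi_1^2) = c_0 + phi_1 c_1, so
  gamma(0) = c_0 / (1 - phi_1^2) = 4 / (1 - (0.519)^2) = 4 / 0.730639 = 5.47466.
  gamma(1) = phi_1 gamma(0) = (0.519)(5.47466) = 2.841348.
Therefore gamma(1) = 2.8413 (to 4 decimal places).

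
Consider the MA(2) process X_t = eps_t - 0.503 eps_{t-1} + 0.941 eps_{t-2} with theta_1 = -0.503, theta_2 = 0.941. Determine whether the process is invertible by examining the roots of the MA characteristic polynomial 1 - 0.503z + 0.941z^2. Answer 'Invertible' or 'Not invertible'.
\text{Invertible}

The MA(q) characteristic polynomial is P(z) = 1 - 0.503z + 0.941z^2.
Invertibility requires all roots to lie outside the unit circle, i.e. |z| > 1 for every root.
Set 1 + (-0.503) z + (0.941) z^2 = 0, i.e. a z^2 + b z + c = 0 with a = 0.941, b = -0.503, c = 1.
Discriminant D = b^2 - 4ac = (-0.503)^2 - 4*(0.941)*1 = 0.253009 - (3.764) = -3.510991.
D < 0, so the roots are the complex-conjugate pair z = (-b +/- i sqrt(-D)) / (2a) = 0.2673 +/- 0.9956i.
For a conjugate pair |z|^2 = z * conj(z) = (product of roots) = c/a = 1/(0.941) = 1.062699, so |z| = sqrt(1.062699) = 1.0309 for both roots.
Moduli of all roots: 1.0309, 1.0309.
All moduli strictly greater than 1? Yes.
Verdict: Invertible.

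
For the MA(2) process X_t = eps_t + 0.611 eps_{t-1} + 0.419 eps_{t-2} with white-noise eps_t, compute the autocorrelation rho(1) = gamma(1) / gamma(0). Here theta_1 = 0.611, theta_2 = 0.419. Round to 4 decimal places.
\rho(1) = 0.5598

For an MA(q) process with theta_0 = 1, the autocovariance is
  gamma(k) = sigma^2 * sum_{i=0..q-k} theta_i * theta_{i+k},
and rho(k) = gamma(k) / gamma(0). Sigma^2 cancels.
  numerator   = (1)*(0.611) + (0.611)*(0.419) = 0.867009.
  denominator = (1)^2 + (0.611)^2 + (0.419)^2 = 1.548882.
  rho(1) = 0.867009 / 1.548882 = 0.5598.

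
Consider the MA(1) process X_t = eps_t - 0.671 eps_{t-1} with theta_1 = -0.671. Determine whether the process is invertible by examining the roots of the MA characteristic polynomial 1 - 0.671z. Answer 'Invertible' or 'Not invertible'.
\text{Invertible}

The MA(q) characteristic polynomial is P(z) = 1 - 0.671z.
Invertibility requires all roots to lie outside the unit circle, i.e. |z| > 1 for every root.
This is linear in z: 1 + (-0.671) z = 0  =>  z = -1/(-0.671) = 1.490313,  |z| = 1.490313.
Moduli of all roots: 1.4903.
All moduli strictly greater than 1? Yes.
Verdict: Invertible.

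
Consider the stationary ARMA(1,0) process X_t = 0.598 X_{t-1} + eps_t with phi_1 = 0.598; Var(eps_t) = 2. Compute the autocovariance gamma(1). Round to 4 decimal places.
\gamma(1) = 1.8618

Multiply the model equation by X_{t-k} and take expectations. With theta_0 = psi_0 = 1 and psi_j the MA(infinity) weights, this gives
  gamma(k) - sum_i phi_i gamma(k-i) = c_k,
  c_k = sigma^2 * sum_{j=k..q} theta_j psi_{j-k}   (c_k = 0 for k > q),
using gamma(-m) = gamma(m).
Pure AR (q = 0): c_0 = sigma^2 = 2, c_k = 0 for k >= 1.
Equations for k = 0 and k = 1 (AR order 1):
  gamma(0) = phi_1 gamma(1) + c_0
  gamma(1) = phi_1 gamma(0) + c_1
Substituting the second into the first: gamma(0) (1 - phi_1^2) = c_0 + phi_1 c_1, so
  gamma(0) = c_0 / (1 - phi_1^2) = 2 / (1 - (0.598)^2) = 2 / 0.642396 = 3.113344.
  gamma(1) = phi_1 gamma(0) = (0.598)(3.113344) = 1.86178.
Therefore gamma(1) = 1.8618 (to 4 decimal places).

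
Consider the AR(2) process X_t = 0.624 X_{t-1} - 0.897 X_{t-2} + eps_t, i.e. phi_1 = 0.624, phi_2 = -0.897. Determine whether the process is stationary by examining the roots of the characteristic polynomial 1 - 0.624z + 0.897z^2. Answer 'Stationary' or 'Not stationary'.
\text{Stationary}

The AR(p) characteristic polynomial is P(z) = 1 - 0.624z + 0.897z^2.
Stationarity requires all roots to lie outside the unit circle, i.e. |z| > 1 for every root.
Set 1 + (-0.624) z + (0.897) z^2 = 0, i.e. a z^2 + b z + c = 0 with a = 0.897, b = -0.624, c = 1.
Discriminant D = b^2 - 4ac = (-0.624)^2 - 4*(0.897)*1 = 0.389376 - (3.588) = -3.198624.
D < 0, so the roots are the complex-conjugate pair z = (-b +/- i sqrt(-D)) / (2a) = 0.3478 +/- 0.9969i.
For a conjugate pair |z|^2 = z * conj(z) = (product of roots) = c/a = 1/(0.897) = 1.114827, so |z| = sqrt(1.114827) = 1.0559 for both roots.
Moduli of all roots: 1.0559, 1.0559.
All moduli strictly greater than 1? Yes.
Verdict: Stationary.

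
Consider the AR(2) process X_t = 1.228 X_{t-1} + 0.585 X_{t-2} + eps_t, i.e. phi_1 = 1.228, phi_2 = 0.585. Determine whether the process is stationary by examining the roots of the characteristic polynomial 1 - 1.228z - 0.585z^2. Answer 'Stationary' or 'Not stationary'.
\text{Not stationary}

The AR(p) characteristic polynomial is P(z) = 1 - 1.228z - 0.585z^2.
Stationarity requires all roots to lie outside the unit circle, i.e. |z| > 1 for every root.
Set 1 + (-1.228) z + (-0.585) z^2 = 0, i.e. a z^2 + b z + c = 0 with a = -0.585, b = -1.228, c = 1.
Discriminant D = b^2 - 4ac = (-1.228)^2 - 4*(-0.585)*1 = 1.507984 - (-2.34) = 3.847984.
D >= 0, so the roots are real: z = (-b +/- sqrt(D)) / (2a) = (1.228 +/- 1.961628) / (-1.17).
  z_1 = (1.228 + 1.961628) / (-1.17) = -2.7262,   |z_1| = 2.7262.
  z_2 = (1.228 - 1.961628) / (-1.17) = 0.627,   |z_2| = 0.627.
Moduli of all roots: 2.7262, 0.6270.
All moduli strictly greater than 1? No.
Verdict: Not stationary.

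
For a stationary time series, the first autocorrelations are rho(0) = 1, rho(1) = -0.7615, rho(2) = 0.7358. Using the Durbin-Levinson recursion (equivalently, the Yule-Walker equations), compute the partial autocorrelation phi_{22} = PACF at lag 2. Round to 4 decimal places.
\phi_{22} = 0.3711

The PACF at lag k is phi_{kk}, the last component of the solution
to the Yule-Walker system G_k phi = r_k where
  (G_k)_{ij} = rho(|i - j|), (r_k)_i = rho(i), i,j = 1..k.
Equivalently, Durbin-Levinson gives phi_{kk} iteratively:
  phi_{11} = rho(1)
  phi_{kk} = [rho(k) - sum_{j=1..k-1} phi_{k-1,j} rho(k-j)]
            / [1 - sum_{j=1..k-1} phi_{k-1,j} rho(j)],
  phi_{k,j} = phi_{k-1,j} - phi_{kk} phi_{k-1,k-j},  j = 1..k-1.
Step k = 1:
  phi_11 = rho(1) = -0.7615.
Step k = 2:
  phi_22 = [rho(2) - phi_11 rho(1)] / [1 - phi_11 rho(1)] = [0.7358 - (-0.7615)(-0.7615)] / [1 - (-0.7615)(-0.7615)]
         = 0.15591775 / 0.42011775 = 0.3711.
Therefore phi_{22} = 0.3711.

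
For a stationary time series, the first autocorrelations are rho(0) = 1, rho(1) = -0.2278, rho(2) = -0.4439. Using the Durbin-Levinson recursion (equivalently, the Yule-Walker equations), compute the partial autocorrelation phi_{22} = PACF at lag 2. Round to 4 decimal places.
\phi_{22} = -0.5229

The PACF at lag k is phi_{kk}, the last component of the solution
to the Yule-Walker system G_k phi = r_k where
  (G_k)_{ij} = rho(|i - j|), (r_k)_i = rho(i), i,j = 1..k.
Equivalently, Durbin-Levinson gives phi_{kk} iteratively:
  phi_{11} = rho(1)
  phi_{kk} = [rho(k) - sum_{j=1..k-1} phi_{k-1,j} rho(k-j)]
            / [1 - sum_{j=1..k-1} phi_{k-1,j} rho(j)],
  phi_{k,j} = phi_{k-1,j} - phi_{kk} phi_{k-1,k-j},  j = 1..k-1.
Step k = 1:
  phi_11 = rho(1) = -0.2278.
Step k = 2:
  phi_22 = [rho(2) - phi_11 rho(1)] / [1 - phi_11 rho(1)] = [-0.4439 - (-0.2278)(-0.2278)] / [1 - (-0.2278)(-0.2278)]
         = -0.49579284 / 0.94810716 = -0.5229.
Therefore phi_{22} = -0.5229.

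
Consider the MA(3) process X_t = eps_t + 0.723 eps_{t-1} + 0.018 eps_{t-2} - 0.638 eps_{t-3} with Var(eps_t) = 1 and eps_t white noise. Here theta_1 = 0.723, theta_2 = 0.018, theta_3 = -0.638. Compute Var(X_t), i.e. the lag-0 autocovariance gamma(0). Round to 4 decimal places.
\gamma(0) = 1.9301

For an MA(q) process X_t = eps_t + sum_i theta_i eps_{t-i} with
Var(eps_t) = sigma^2, the variance is
  gamma(0) = sigma^2 * (1 + sum_i theta_i^2).
  sum_i theta_i^2 = (0.723)^2 + (0.018)^2 + (-0.638)^2 = 0.522729 + 0.000324 + 0.407044 = 0.930097.
  gamma(0) = 1 * (1 + 0.930097) = 1 * 1.930097 = 1.930097, which rounds to 1.9301.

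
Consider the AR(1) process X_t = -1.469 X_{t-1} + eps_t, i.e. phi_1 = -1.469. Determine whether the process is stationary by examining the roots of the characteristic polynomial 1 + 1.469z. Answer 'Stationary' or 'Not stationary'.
\text{Not stationary}

The AR(p) characteristic polynomial is P(z) = 1 + 1.469z.
Stationarity requires all roots to lie outside the unit circle, i.e. |z| > 1 for every root.
This is linear in z: 1 + (1.469) z = 0  =>  z = -1/(1.469) = -0.680735,  |z| = 0.680735.
Moduli of all roots: 0.6807.
All moduli strictly greater than 1? No.
Verdict: Not stationary.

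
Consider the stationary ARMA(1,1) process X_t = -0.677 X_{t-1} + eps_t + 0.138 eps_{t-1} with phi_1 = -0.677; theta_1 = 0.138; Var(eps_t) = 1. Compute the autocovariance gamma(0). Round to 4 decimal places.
\gamma(0) = 1.5363

Multiply the model equation by X_{t-k} and take expectations. With theta_0 = psi_0 = 1 and psi_j the MA(infinity) weights, this gives
  gamma(k) - sum_i phi_i gamma(k-i) = c_k,
  c_k = sigma^2 * sum_{j=k..q} theta_j psi_{j-k}   (c_k = 0 for k > q),
using gamma(-m) = gamma(m).
psi-weights needed (psi_j = theta_j + sum_i phi_i psi_{j-i}):
  psi_1 = theta_1 + phi_1 = 0.138 + (-0.677) = -0.539
Right-hand sides:
  c_0 = sigma^2 (1 + theta_1 psi_1) = 1 * (1 + (0.138)(-0.539)) = 1 * 0.925618 = 0.925618
  c_1 = sigma^2 theta_1 = 1 * (0.138) = 0.138
  c_2 = 0
Equations for k = 0 and k = 1 (AR order 1):
  gamma(0) = phi_1 gamma(1) + c_0
  gamma(1) = phi_1 gamma(0) + c_1
Substituting the second into the first: gamma(0) (1 - phi_1^2) = c_0 + phi_1 c_1, so
  gamma(0) = (c_0 + phi_1 c_1) / (1 - phi_1^2) = (0.925618 + (-0.677)(0.138)) / (1 - (-0.677)^2) = 0.832192 / 0.541671 = 1.536342.
Therefore gamma(0) = 1.5363 (to 4 decimal places).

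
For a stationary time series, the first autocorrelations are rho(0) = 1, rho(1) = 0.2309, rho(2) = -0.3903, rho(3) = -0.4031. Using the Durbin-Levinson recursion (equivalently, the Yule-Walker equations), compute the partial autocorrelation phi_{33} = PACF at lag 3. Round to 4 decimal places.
\phi_{33} = -0.2200

The PACF at lag k is phi_{kk}, the last component of the solution
to the Yule-Walker system G_k phi = r_k where
  (G_k)_{ij} = rho(|i - j|), (r_k)_i = rho(i), i,j = 1..k.
Equivalently, Durbin-Levinson gives phi_{kk} iteratively:
  phi_{11} = rho(1)
  phi_{kk} = [rho(k) - sum_{j=1..k-1} phi_{k-1,j} rho(k-j)]
            / [1 - sum_{j=1..k-1} phi_{k-1,j} rho(j)],
  phi_{k,j} = phi_{k-1,j} - phi_{kk} phi_{k-1,k-j},  j = 1..k-1.
Step k = 1:
  phi_11 = rho(1) = 0.2309.
Step k = 2:
  phi_22 = [rho(2) - phi_11 rho(1)] / [1 - phi_11 rho(1)] = [-0.3903 - (0.2309)(0.2309)] / [1 - (0.2309)(0.2309)]
         = -0.44361481 / 0.94668519 = -0.468598.
  Update: phi_21 = phi_11 - phi_22 phi_11 = 0.2309 - (-0.468598)(0.2309) = 0.339099.
Step k = 3:
  phi_33 = [rho(3) - phi_21 rho(2) - phi_22 rho(1)] / [1 - phi_21 rho(1) - phi_22 rho(2)]
    numerator   = -0.4031 - (0.339099)(-0.3903) - (-0.468598)(0.2309) = -0.16255027
    denominator = 1 - (0.339099)(0.2309) - (-0.468598)(-0.3903) = 0.73880817
  phi_33 = -0.16255027 / 0.73880817 = -0.22.
Therefore phi_{33} = -0.2200.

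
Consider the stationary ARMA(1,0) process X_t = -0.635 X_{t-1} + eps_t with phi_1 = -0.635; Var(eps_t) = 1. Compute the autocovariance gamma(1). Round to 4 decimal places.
\gamma(1) = -1.0641

Multiply the model equation by X_{t-k} and take expectations. With theta_0 = psi_0 = 1 and psi_j the MA(infinity) weights, this gives
  gamma(k) - sum_i phi_i gamma(k-i) = c_k,
  c_k = sigma^2 * sum_{j=k..q} theta_j psi_{j-k}   (c_k = 0 for k > q),
using gamma(-m) = gamma(m).
Pure AR (q = 0): c_0 = sigma^2 = 1, c_k = 0 for k >= 1.
Equations for k = 0 and k = 1 (AR order 1):
  gamma(0) = phi_1 gamma(1) + c_0
  gamma(1) = phi_1 gamma(0) + c_1
Substituting the second into the first: gamma(0) (1 - phi_1^2) = c_0 + phi_1 c_1, so
  gamma(0) = c_0 / (1 - phi_1^2) = 1 / (1 - (-0.635)^2) = 1 / 0.596775 = 1.675673.
  gamma(1) = phi_1 gamma(0) = (-0.635)(1.675673) = -1.064053.
Therefore gamma(1) = -1.0641 (to 4 decimal places).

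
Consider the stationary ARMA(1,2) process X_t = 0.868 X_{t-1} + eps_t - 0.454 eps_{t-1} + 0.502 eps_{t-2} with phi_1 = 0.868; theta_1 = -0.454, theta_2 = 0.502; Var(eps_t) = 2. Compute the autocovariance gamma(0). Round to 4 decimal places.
\gamma(0) = 8.3606

Multiply the model equation by X_{t-k} and take expectations. With theta_0 = psi_0 = 1 and psi_j the MA(infinity) weights, this gives
  gamma(k) - sum_i phi_i gamma(k-i) = c_k,
  c_k = sigma^2 * sum_{j=k..q} theta_j psi_{j-k}   (c_k = 0 for k > q),
using gamma(-m) = gamma(m).
psi-weights needed (psi_j = theta_j + sum_i phi_i psi_{j-i}):
  psi_1 = theta_1 + phi_1 = -0.454 + (0.868) = 0.414
  psi_2 = theta_2 + phi_1 psi_1 = 0.502 + (0.868)(0.414) = 0.861352
Right-hand sides:
  c_0 = sigma^2 (1 + theta_1 psi_1 + theta_2 psi_2) = 2 * (1 + (-0.454)(0.414) + (0.502)(0.861352)) = 2 * 1.244443 = 2.488885
  c_1 = sigma^2 (theta_1 + theta_2 psi_1) = 2 * (-0.454 + (0.502)(0.414)) = -0.492344
  c_2 = sigma^2 theta_2 = 2 * (0.502) = 1.004
Equations for k = 0 and k = 1 (AR order 1):
  gamma(0) = phi_1 gamma(1) + c_0
  gamma(1) = phi_1 gamma(0) + c_1
Substituting the second into the first: gamma(0) (1 - phi_1^2) = c_0 + phi_1 c_1, so
  gamma(0) = (c_0 + phi_1 c_1) / (1 - phi_1^2) = (2.488885 + (0.868)(-0.492344)) / (1 - (0.868)^2) = 2.061531 / 0.246576 = 8.36063.
Therefore gamma(0) = 8.3606 (to 4 decimal places).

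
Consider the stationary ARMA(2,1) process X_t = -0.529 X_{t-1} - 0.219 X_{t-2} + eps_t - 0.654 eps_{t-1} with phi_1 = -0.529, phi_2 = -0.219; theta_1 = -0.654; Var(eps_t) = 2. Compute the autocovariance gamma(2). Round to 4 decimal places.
\gamma(2) = 0.6222

Multiply the model equation by X_{t-k} and take expectations. With theta_0 = psi_0 = 1 and psi_j the MA(infinity) weights, this gives
  gamma(k) - sum_i phi_i gamma(k-i) = c_k,
  c_k = sigma^2 * sum_{j=k..q} theta_j psi_{j-k}   (c_k = 0 for k > q),
using gamma(-m) = gamma(m).
psi-weights needed (psi_j = theta_j + sum_i phi_i psi_{j-i}):
  psi_1 = theta_1 + phi_1 = -0.654 + (-0.529) = -1.183
Right-hand sides:
  c_0 = sigma^2 (1 + theta_1 psi_1) = 2 * (1 + (-0.654)(-1.183)) = 2 * 1.773682 = 3.547364
  c_1 = sigma^2 theta_1 = 2 * (-0.654) = -1.308
  c_2 = 0
Equations for k = 0, 1, 2 (AR order 2, c_2 = 0):
  (E0) gamma(0) = phi_1 gamma(1) + phi_2 gamma(2) + c_0
  (E1) gamma(1) = phi_1 gamma(0) + phi_2 gamma(1) + c_1
  (E2) gamma(2) = phi_1 gamma(1) + phi_2 gamma(0)
From (E1): gamma(1) = A gamma(0) + B with
  A = phi_1 / (1 - phi_2) = -0.529 / 1.219 = -0.433962,   B = c_1 / (1 - phi_2) = -1.308 / 1.219 = -1.073011.
Insert (E2) into (E0): gamma(0) (1 - phi_2^2) = phi_1 (1 + phi_2) gamma(1) + c_0.
  phi_1 (1 + phi_2) = (-0.529)(0.781) = -0.413149,   1 - phi_2^2 = 0.952039.
Replace gamma(1) by A gamma(0) + B and collect gamma(0):
  gamma(0) [0.952039 - (-0.413149)(-0.433962)] = (-0.413149)(-1.073011) + 3.547364
  gamma(0) * 0.772748 = 3.990677
  gamma(0) = 3.990677 / 0.772748 = 5.164268.
  gamma(1) = A gamma(0) + B = (-0.433962)(5.164268) + (-1.073011) = -3.314108.
  gamma(2) = phi_1 gamma(1) + phi_2 gamma(0) = (-0.529)(-3.314108) + (-0.219)(5.164268) = 0.622188.
Therefore gamma(2) = 0.6222 (to 4 decimal places).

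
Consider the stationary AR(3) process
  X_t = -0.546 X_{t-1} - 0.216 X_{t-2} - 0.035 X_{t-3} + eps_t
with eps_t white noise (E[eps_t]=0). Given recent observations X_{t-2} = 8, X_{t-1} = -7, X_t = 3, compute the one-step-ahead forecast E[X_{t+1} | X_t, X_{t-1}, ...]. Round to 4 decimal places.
E[X_{t+1} \mid \mathcal F_t] = -0.4060

For an AR(p) model X_t = c + sum_i phi_i X_{t-i} + eps_t, the
one-step-ahead conditional mean is
  E[X_{t+1} | X_t, ...] = c + sum_i phi_i X_{t+1-i}.
Substitute known values:
  E[X_{t+1} | ...] = (-0.546) * (3) + (-0.216) * (-7) + (-0.035) * (8)
                   = -0.4060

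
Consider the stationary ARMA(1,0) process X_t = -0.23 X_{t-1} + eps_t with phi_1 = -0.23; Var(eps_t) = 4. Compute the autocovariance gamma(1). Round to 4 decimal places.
\gamma(1) = -0.9714

Multiply the model equation by X_{t-k} and take expectations. With theta_0 = psi_0 = 1 and psi_j the MA(infinity) weights, this gives
  gamma(k) - sum_i phi_i gamma(k-i) = c_k,
  c_k = sigma^2 * sum_{j=k..q} theta_j psi_{j-k}   (c_k = 0 for k > q),
using gamma(-m) = gamma(m).
Pure AR (q = 0): c_0 = sigma^2 = 4, c_k = 0 for k >= 1.
Equations for k = 0 and k = 1 (AR order 1):
  gamma(0) = phi_1 gamma(1) + c_0
  gamma(1) = phi_1 gamma(0) + c_1
Substituting the second into the first: gamma(0) (1 - phi_1^2) = c_0 + phi_1 c_1, so
  gamma(0) = c_0 / (1 - phi_1^2) = 4 / (1 - (-0.23)^2) = 4 / 0.9471 = 4.223419.
  gamma(1) = phi_1 gamma(0) = (-0.23)(4.223419) = -0.971386.
Therefore gamma(1) = -0.9714 (to 4 decimal places).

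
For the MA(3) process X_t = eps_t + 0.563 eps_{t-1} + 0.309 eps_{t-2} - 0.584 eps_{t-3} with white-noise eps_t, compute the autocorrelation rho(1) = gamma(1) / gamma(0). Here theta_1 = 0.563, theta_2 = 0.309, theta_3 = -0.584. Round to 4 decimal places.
\rho(1) = 0.3174

For an MA(q) process with theta_0 = 1, the autocovariance is
  gamma(k) = sigma^2 * sum_{i=0..q-k} theta_i * theta_{i+k},
and rho(k) = gamma(k) / gamma(0). Sigma^2 cancels.
  numerator   = (1)*(0.563) + (0.563)*(0.309) + (0.309)*(-0.584) = 0.556511.
  denominator = (1)^2 + (0.563)^2 + (0.309)^2 + (-0.584)^2 = 1.753506.
  rho(1) = 0.556511 / 1.753506 = 0.3174.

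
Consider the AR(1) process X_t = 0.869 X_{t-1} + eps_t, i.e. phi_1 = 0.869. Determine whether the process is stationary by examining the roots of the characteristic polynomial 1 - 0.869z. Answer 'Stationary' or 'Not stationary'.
\text{Stationary}

The AR(p) characteristic polynomial is P(z) = 1 - 0.869z.
Stationarity requires all roots to lie outside the unit circle, i.e. |z| > 1 for every root.
This is linear in z: 1 + (-0.869) z = 0  =>  z = -1/(-0.869) = 1.150748,  |z| = 1.150748.
Moduli of all roots: 1.1507.
All moduli strictly greater than 1? Yes.
Verdict: Stationary.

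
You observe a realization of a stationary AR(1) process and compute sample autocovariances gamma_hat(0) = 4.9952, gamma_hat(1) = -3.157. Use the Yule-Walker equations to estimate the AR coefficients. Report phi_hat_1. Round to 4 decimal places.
\hat\phi_{1} = -0.6320

The Yule-Walker equations for an AR(p) process read, in matrix form,
  Gamma_p phi = r_p,   with   (Gamma_p)_{ij} = gamma(|i - j|),
                       (r_p)_i = gamma(i),   i,j = 1..p.
Substitute the sample gammas (Toeplitz matrix and right-hand side of size 1):
  Gamma_p = [[4.9952]]
  r_p     = [-3.157]
With p = 1 this is the single equation gamma(0) phi_1 = gamma(1):
  phi_hat_1 = gamma(1) / gamma(0) = -3.157 / 4.9952 = -0.6320.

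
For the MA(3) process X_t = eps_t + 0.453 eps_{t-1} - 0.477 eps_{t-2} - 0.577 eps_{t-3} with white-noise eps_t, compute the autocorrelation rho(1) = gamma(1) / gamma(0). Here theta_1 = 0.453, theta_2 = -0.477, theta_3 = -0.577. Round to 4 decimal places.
\rho(1) = 0.2901

For an MA(q) process with theta_0 = 1, the autocovariance is
  gamma(k) = sigma^2 * sum_{i=0..q-k} theta_i * theta_{i+k},
and rho(k) = gamma(k) / gamma(0). Sigma^2 cancels.
  numerator   = (1)*(0.453) + (0.453)*(-0.477) + (-0.477)*(-0.577) = 0.512148.
  denominator = (1)^2 + (0.453)^2 + (-0.477)^2 + (-0.577)^2 = 1.765667.
  rho(1) = 0.512148 / 1.765667 = 0.2901.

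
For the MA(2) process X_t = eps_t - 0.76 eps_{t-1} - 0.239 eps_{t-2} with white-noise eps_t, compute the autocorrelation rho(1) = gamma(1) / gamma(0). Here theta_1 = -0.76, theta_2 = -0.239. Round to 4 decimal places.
\rho(1) = -0.3538

For an MA(q) process with theta_0 = 1, the autocovariance is
  gamma(k) = sigma^2 * sum_{i=0..q-k} theta_i * theta_{i+k},
and rho(k) = gamma(k) / gamma(0). Sigma^2 cancels.
  numerator   = (1)*(-0.76) + (-0.76)*(-0.239) = -0.57836.
  denominator = (1)^2 + (-0.76)^2 + (-0.239)^2 = 1.634721.
  rho(1) = -0.57836 / 1.634721 = -0.3538.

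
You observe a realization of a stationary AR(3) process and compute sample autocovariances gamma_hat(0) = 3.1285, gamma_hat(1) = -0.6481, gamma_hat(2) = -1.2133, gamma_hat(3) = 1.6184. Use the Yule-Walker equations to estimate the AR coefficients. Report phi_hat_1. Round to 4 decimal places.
\hat\phi_{1} = -0.1190

The Yule-Walker equations for an AR(p) process read, in matrix form,
  Gamma_p phi = r_p,   with   (Gamma_p)_{ij} = gamma(|i - j|),
                       (r_p)_i = gamma(i),   i,j = 1..p.
Substitute the sample gammas (Toeplitz matrix and right-hand side of size 3):
  Gamma_p = [[3.1285, -0.6481, -1.2133], [-0.6481, 3.1285, -0.6481], [-1.2133, -0.6481, 3.1285]]
  r_p     = [-0.6481, -1.2133, 1.6184]
Written out (R1..R3):
  (R1) 3.1285 phi_1 - 0.6481 phi_2 - 1.2133 phi_3 = -0.6481
  (R2) -0.6481 phi_1 + 3.1285 phi_2 - 0.6481 phi_3 = -1.2133
  (R3) -1.2133 phi_1 - 0.6481 phi_2 + 3.1285 phi_3 = 1.6184
Gaussian elimination:
  R2 <- R2 - (-0.6481/3.1285) R1 = R2 - (-0.20716) R1:  2.99424 phi_2 - 0.899447 phi_3 = -1.34756
  R3 <- R3 - (-1.2133/3.1285) R1 = R3 - (-0.387822) R1:  -0.899447 phi_2 + 2.657956 phi_3 = 1.367053
  R3 <- R3 - (-0.899447/2.99424) R2 = R3 - (-0.300393) R2:  2.387769 phi_3 = 0.962256
Back-substitution:
  phi_hat_3 = 0.962256 / 2.387769 = 0.402994
  phi_hat_2 = (-1.34756 - (-0.899447)(0.402994)) / 2.99424 = -0.328995
  phi_hat_1 = (-0.6481 - (-0.6481)(-0.328995) - (-1.2133)(0.402994)) / 3.1285 = -0.119025
So phi_hat = [-0.1190, -0.3290, 0.4030].
Therefore phi_hat_1 = -0.1190.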